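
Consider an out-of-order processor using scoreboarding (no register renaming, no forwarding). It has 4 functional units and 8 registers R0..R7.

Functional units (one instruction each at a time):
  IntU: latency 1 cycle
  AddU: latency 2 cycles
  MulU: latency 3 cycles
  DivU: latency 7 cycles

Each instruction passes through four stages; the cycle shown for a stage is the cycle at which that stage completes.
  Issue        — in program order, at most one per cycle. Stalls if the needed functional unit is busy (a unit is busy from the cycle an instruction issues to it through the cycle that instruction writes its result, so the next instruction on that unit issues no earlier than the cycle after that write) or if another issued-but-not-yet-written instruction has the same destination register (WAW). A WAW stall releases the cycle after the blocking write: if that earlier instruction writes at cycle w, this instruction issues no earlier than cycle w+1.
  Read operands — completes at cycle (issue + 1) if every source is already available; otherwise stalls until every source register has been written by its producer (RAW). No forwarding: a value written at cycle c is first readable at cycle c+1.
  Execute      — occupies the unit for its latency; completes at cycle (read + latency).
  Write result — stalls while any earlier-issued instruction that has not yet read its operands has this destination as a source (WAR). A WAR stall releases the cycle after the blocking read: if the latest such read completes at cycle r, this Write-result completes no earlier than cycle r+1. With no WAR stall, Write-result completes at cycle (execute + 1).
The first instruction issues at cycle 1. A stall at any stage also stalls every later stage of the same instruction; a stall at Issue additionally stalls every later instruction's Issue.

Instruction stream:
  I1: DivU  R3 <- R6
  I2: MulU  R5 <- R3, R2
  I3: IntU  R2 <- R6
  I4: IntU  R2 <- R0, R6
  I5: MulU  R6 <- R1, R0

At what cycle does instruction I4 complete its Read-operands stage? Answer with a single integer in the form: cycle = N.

t=1  I1 issues→DivU
t=2  I1 reads; I2 issues→MulU
t=3  I3 issues→IntU
t=4  I3 reads
t=5  I3 exec-done
t=9  I1 exec-done
t=10  I1 writes R3
t=11  I2 reads
t=12  I3 writes R2
t=13  I4 issues→IntU
t=14  I2 exec-done; I4 reads
t=15  I2 writes R5; I4 exec-done
t=16  I4 writes R2; I5 issues→MulU
t=17  I5 reads
t=20  I5 exec-done
t=21  I5 writes R6

cycle = 14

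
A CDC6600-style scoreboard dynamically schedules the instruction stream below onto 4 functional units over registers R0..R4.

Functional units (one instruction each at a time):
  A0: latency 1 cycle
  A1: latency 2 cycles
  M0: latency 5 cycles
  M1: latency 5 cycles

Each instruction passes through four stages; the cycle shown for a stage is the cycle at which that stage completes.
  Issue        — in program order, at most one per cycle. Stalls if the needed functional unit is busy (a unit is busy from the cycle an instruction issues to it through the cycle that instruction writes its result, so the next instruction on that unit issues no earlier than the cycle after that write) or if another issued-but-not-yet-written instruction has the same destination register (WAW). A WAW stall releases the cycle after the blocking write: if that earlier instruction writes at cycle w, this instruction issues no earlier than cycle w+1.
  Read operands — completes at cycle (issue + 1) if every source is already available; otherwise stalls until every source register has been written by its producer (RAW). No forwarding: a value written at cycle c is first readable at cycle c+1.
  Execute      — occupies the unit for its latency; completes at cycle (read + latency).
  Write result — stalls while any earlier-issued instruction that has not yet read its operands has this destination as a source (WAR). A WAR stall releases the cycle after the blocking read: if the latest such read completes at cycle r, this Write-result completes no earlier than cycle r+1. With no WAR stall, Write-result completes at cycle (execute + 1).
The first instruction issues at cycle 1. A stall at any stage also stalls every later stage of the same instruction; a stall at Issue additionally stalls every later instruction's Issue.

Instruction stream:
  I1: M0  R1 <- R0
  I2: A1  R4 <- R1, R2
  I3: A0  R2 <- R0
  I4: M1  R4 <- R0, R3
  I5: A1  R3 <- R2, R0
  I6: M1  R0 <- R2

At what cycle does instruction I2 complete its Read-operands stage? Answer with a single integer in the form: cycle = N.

cycle = 9

I1 -> (1, 2, 7, 8)
I2 -> (2, 9, 11, 12)  // RAW R1: wait I1 write@8
I3 -> (3, 4, 5, 10)  // WAR R2: wait I2 read@9
I4 -> (13, 14, 19, 20)  // WAW R4: wait I2 write@12
I5 -> (14, 15, 17, 18)
I6 -> (21, 22, 27, 28)  // struct: M1 busy until I4 writes@20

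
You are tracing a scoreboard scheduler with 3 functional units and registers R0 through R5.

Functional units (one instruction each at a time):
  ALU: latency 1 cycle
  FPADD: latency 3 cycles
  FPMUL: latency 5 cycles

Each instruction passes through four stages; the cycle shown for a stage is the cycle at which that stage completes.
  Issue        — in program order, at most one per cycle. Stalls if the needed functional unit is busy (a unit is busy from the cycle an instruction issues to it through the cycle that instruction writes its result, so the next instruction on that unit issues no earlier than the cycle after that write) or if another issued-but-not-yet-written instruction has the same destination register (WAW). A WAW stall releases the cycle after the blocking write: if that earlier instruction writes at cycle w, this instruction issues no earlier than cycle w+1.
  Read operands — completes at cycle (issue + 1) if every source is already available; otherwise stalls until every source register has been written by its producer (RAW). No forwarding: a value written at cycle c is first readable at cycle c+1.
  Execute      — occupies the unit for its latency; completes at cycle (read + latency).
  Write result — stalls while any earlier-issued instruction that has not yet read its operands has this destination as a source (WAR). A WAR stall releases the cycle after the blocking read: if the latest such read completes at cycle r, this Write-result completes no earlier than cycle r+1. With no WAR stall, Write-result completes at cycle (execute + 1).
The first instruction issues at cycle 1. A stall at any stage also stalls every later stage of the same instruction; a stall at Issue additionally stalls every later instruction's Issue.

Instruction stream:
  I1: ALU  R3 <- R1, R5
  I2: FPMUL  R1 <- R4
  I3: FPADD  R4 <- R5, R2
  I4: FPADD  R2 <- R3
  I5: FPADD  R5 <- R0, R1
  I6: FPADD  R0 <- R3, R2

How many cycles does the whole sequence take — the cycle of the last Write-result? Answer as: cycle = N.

cycle = 26

I1  is:1  ro:2  ex:3  wr:4
I2  is:2  ro:3  ex:8  wr:9
I3  is:3  ro:4  ex:7  wr:8
I4  is:9  ro:10  ex:13  wr:14  — struct: FPADD busy until I3 writes@8
I5  is:15  ro:16  ex:19  wr:20  — struct: FPADD busy until I4 writes@14
I6  is:21  ro:22  ex:25  wr:26  — struct: FPADD busy until I5 writes@20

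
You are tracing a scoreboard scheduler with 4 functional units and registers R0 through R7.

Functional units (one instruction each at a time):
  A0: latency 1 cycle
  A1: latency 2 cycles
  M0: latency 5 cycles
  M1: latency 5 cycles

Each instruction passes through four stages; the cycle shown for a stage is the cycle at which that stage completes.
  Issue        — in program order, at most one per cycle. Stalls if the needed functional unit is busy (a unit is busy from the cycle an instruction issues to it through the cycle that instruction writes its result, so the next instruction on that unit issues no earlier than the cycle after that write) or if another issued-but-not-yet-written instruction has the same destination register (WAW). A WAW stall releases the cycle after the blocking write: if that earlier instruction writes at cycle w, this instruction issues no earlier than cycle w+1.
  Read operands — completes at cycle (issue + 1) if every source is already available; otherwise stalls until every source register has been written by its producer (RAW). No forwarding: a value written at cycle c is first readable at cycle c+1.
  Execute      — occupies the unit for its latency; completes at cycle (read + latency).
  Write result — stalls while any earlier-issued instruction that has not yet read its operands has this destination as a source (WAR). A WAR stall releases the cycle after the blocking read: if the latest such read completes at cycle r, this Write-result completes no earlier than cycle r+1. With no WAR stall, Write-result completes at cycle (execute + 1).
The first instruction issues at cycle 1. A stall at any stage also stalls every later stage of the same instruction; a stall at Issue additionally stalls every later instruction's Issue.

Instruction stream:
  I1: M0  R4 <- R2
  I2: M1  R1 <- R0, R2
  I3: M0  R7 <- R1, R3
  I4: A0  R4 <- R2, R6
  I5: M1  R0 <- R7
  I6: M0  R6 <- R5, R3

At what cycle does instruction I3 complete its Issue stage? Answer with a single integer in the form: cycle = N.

  I1 | 1 | 2 | 7 | 8
  I2 | 2 | 3 | 8 | 9
  I3 | 9 | 10 | 15 | 16   struct: M0 busy until I1 writes@8
  I4 | 10 | 11 | 12 | 13
  I5 | 11 | 17 | 22 | 23   RAW R7: wait I3 write@16
  I6 | 17 | 18 | 23 | 24   struct: M0 busy until I3 writes@16

cycle = 9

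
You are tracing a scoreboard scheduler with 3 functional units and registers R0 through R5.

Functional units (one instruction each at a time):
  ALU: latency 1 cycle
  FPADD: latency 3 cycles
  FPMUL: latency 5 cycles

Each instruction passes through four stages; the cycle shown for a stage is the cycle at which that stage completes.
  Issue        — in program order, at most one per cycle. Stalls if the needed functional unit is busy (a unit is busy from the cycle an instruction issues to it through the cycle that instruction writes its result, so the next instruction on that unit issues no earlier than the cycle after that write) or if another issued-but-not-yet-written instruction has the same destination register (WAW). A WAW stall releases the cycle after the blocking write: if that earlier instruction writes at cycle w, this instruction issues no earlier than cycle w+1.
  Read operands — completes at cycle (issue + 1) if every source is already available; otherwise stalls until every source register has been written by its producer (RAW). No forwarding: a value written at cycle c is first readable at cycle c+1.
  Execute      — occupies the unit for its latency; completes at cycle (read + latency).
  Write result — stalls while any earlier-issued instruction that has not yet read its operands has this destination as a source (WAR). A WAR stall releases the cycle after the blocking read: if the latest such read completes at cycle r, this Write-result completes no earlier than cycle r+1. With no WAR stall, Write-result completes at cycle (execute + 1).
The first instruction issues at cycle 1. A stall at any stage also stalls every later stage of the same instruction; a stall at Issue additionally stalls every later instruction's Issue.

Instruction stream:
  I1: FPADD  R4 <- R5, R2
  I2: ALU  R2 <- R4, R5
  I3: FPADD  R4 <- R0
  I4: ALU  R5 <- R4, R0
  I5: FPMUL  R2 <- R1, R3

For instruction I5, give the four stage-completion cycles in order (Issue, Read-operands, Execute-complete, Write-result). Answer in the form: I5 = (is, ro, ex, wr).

I1  is:1  ro:2  ex:5  wr:6
I2  is:2  ro:7  ex:8  wr:9  — RAW R4: wait I1 write@6
I3  is:7  ro:8  ex:11  wr:12  — struct: FPADD busy until I1 writes@6
I4  is:10  ro:13  ex:14  wr:15  — struct: ALU busy until I2 writes@9, RAW R4: wait I3 write@12
I5  is:11  ro:12  ex:17  wr:18

I5 = (11, 12, 17, 18)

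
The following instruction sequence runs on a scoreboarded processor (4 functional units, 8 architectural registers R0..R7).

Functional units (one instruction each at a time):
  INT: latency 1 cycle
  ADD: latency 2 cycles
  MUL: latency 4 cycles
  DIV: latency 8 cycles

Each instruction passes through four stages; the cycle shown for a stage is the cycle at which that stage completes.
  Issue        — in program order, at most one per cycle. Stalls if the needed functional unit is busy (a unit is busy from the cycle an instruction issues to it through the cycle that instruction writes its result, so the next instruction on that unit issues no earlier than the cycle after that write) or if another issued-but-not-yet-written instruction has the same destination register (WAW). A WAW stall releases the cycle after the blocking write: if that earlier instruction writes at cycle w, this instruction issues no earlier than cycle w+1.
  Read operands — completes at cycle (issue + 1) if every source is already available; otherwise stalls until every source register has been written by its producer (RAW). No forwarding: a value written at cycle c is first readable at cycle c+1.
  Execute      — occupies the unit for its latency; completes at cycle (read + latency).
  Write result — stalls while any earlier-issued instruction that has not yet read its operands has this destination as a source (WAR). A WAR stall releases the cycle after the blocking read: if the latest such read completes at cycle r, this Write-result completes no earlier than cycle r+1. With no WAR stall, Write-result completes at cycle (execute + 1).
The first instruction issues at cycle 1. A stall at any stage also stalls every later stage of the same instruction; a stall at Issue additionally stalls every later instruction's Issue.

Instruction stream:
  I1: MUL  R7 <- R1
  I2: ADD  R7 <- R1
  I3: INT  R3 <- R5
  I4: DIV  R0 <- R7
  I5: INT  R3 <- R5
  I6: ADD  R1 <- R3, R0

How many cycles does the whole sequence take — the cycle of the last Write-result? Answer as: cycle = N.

I1: IS=1 RO=2 EX=6 WR=7
I2: IS=8 RO=9 EX=11 WR=12  [WAW R7: wait I1 write@7]
I3: IS=9 RO=10 EX=11 WR=12
I4: IS=10 RO=13 EX=21 WR=22  [RAW R7: wait I2 write@12]
I5: IS=13 RO=14 EX=15 WR=16  [struct: INT busy until I3 writes@12]
I6: IS=14 RO=23 EX=25 WR=26  [RAW R0: wait I4 write@22]

cycle = 26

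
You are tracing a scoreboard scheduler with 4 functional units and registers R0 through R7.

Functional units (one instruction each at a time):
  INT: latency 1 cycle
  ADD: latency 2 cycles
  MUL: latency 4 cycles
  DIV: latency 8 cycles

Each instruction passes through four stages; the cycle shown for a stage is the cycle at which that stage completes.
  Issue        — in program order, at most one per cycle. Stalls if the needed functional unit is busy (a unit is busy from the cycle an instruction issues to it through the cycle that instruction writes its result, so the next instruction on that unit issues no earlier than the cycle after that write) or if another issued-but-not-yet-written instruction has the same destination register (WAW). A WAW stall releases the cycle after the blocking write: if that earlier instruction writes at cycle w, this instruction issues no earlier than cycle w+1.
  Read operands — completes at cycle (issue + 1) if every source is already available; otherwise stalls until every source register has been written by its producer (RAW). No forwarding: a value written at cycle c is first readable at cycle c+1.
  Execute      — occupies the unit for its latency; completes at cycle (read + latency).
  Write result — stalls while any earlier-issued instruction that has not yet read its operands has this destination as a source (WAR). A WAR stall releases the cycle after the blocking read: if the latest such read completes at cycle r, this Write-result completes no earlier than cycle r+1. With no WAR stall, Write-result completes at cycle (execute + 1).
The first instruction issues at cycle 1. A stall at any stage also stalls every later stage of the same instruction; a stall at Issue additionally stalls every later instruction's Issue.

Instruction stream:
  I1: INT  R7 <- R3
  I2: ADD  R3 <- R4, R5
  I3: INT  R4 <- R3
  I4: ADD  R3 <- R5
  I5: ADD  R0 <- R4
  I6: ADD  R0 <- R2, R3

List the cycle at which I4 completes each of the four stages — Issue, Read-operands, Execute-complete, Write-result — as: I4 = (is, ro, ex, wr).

[I1] 1/2/3/4
[I2] 2/3/5/6
[I3] 5/7/8/9  (struct: INT busy until I1 writes@4; RAW R3: wait I2 write@6)
[I4] 7/8/10/11  (struct: ADD busy until I2 writes@6)
[I5] 12/13/15/16  (struct: ADD busy until I4 writes@11)
[I6] 17/18/20/21  (struct: ADD busy until I5 writes@16)

I4 = (7, 8, 10, 11)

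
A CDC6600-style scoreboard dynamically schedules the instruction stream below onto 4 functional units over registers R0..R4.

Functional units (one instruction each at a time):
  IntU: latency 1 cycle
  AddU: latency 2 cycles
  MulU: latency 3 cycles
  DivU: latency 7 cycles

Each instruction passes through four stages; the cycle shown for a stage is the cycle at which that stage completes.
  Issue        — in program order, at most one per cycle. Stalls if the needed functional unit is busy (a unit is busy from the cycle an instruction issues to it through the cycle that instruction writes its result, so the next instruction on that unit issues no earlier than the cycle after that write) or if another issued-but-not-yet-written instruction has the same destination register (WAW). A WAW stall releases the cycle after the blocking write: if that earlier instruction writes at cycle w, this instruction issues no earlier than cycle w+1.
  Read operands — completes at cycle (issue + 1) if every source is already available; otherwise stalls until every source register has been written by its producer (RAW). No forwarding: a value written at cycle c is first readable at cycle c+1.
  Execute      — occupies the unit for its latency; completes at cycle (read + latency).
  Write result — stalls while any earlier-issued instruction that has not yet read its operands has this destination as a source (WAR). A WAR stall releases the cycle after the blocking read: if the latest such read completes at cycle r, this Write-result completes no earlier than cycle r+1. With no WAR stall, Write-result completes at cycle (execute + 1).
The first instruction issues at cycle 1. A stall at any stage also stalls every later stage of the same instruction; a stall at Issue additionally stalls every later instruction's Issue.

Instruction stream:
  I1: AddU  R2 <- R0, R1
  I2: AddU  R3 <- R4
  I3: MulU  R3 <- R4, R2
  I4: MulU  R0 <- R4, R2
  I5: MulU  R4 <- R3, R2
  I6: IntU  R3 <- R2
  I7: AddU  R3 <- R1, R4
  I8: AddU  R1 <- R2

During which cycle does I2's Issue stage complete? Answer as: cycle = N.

cycle = 6

I1  is:1  ro:2  ex:4  wr:5
I2  is:6  ro:7  ex:9  wr:10  — struct: AddU busy until I1 writes@5
I3  is:11  ro:12  ex:15  wr:16  — WAW R3: wait I2 write@10
I4  is:17  ro:18  ex:21  wr:22  — struct: MulU busy until I3 writes@16
I5  is:23  ro:24  ex:27  wr:28  — struct: MulU busy until I4 writes@22
I6  is:24  ro:25  ex:26  wr:27
I7  is:28  ro:29  ex:31  wr:32  — WAW R3: wait I6 write@27
I8  is:33  ro:34  ex:36  wr:37  — struct: AddU busy until I7 writes@32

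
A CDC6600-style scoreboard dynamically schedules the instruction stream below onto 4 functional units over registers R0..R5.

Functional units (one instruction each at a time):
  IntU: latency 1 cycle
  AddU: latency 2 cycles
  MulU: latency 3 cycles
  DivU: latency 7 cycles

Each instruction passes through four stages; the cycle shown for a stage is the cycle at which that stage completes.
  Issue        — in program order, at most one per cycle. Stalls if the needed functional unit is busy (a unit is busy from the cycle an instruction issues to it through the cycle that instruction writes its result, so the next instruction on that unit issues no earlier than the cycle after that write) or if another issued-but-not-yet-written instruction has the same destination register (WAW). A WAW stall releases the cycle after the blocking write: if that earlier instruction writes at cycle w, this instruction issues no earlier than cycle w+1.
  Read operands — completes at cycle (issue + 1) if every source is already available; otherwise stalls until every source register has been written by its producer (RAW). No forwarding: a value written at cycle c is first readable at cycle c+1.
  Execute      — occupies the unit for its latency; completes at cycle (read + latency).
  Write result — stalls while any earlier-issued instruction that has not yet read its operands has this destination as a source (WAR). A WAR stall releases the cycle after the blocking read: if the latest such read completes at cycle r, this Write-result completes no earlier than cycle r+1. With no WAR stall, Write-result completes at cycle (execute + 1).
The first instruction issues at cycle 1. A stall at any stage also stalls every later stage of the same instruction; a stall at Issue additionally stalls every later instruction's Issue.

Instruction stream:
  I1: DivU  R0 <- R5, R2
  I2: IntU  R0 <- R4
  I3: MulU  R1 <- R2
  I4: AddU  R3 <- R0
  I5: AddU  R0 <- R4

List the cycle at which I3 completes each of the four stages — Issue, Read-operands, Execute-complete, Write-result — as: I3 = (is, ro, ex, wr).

1) issue 1, read 2, done 9, write 10
2) issue 11, read 12, done 13, write 14  <WAW R0: wait I1 write@10>
3) issue 12, read 13, done 16, write 17
4) issue 13, read 15, done 17, write 18  <RAW R0: wait I2 write@14>
5) issue 19, read 20, done 22, write 23  <struct: AddU busy until I4 writes@18>

I3 = (12, 13, 16, 17)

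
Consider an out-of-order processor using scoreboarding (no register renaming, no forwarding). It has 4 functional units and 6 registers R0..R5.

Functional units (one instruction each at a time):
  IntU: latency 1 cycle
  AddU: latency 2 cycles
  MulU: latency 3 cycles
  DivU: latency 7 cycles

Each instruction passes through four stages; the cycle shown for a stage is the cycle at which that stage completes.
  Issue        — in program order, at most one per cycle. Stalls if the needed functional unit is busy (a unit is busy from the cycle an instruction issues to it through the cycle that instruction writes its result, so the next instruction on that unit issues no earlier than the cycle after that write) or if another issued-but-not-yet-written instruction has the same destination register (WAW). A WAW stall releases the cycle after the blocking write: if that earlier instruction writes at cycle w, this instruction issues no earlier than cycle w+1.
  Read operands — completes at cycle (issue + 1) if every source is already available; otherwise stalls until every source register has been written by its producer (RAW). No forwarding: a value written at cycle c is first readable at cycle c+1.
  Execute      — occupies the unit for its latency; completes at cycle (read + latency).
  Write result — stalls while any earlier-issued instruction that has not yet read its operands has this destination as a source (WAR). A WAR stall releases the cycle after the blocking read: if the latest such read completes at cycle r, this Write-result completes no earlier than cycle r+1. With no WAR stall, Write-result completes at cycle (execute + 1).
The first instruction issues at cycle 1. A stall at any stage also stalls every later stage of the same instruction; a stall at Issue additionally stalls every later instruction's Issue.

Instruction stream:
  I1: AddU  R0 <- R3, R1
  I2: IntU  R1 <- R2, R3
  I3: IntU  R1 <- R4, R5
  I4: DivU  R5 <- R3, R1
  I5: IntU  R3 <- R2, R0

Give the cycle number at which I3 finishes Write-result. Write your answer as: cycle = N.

t=1  I1→AddU
t=2  I1 RO | I2→IntU
t=3  I2 RO
t=4  I1 EX | I2 EX
t=5  I1 WR R0 | I2 WR R1
t=6  I3→IntU
t=7  I3 RO | I4→DivU
t=8  I3 EX
t=9  I3 WR R1
t=10  I4 RO | I5→IntU
t=11  I5 RO
t=12  I5 EX
t=13  I5 WR R3
t=17  I4 EX
t=18  I4 WR R5

cycle = 9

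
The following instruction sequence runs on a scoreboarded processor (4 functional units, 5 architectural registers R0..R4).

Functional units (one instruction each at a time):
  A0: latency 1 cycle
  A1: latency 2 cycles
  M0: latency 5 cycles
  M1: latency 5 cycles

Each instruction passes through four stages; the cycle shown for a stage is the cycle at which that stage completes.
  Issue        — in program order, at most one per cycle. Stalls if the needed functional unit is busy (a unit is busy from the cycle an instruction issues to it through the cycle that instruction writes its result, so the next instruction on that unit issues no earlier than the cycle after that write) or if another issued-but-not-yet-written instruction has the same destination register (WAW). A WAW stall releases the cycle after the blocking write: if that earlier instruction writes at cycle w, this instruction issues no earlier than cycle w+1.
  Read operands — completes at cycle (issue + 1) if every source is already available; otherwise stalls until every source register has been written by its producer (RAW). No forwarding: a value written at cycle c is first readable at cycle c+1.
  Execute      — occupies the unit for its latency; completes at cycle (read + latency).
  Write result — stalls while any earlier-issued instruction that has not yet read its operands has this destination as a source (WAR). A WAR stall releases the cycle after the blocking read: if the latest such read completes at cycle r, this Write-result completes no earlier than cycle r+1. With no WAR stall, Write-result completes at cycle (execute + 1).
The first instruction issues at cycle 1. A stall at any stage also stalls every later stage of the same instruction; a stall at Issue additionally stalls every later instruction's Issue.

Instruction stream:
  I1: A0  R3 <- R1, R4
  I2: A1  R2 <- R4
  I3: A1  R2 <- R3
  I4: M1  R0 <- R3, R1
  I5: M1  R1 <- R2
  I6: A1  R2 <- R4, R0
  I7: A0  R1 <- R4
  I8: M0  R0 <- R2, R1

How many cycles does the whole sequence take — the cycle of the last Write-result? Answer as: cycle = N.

cycle = 34

1) issue 1, read 2, done 3, write 4
2) issue 2, read 3, done 5, write 6
3) issue 7, read 8, done 10, write 11  <struct: A1 busy until I2 writes@6>
4) issue 8, read 9, done 14, write 15
5) issue 16, read 17, done 22, write 23  <struct: M1 busy until I4 writes@15>
6) issue 17, read 18, done 20, write 21
7) issue 24, read 25, done 26, write 27  <WAW R1: wait I5 write@23>
8) issue 25, read 28, done 33, write 34  <RAW R1: wait I7 write@27>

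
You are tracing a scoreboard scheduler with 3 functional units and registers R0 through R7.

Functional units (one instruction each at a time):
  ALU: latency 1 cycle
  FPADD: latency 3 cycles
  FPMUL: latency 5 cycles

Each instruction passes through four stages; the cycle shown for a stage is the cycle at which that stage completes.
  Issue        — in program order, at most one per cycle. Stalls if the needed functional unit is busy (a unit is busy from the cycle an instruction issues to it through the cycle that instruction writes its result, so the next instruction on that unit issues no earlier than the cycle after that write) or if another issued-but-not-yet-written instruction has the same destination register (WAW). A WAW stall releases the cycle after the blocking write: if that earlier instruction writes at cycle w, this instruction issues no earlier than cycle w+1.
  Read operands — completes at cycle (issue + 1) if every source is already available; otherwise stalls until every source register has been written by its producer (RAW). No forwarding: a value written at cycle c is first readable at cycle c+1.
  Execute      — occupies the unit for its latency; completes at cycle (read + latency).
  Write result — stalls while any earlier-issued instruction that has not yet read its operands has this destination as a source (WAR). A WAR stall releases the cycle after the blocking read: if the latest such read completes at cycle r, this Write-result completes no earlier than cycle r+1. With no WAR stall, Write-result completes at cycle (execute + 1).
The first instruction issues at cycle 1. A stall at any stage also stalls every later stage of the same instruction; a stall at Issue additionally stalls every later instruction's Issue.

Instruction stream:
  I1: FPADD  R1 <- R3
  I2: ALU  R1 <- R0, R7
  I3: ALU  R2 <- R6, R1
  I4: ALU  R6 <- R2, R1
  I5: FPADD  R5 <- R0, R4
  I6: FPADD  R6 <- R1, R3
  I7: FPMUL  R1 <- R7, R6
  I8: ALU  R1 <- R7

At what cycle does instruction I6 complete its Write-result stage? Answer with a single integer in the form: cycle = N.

c1: I1 issues→FPADD
c2: I1 reads
c5: I1 exec-done
c6: I1 writes R1
c7: I2 issues→ALU
c8: I2 reads
c9: I2 exec-done
c10: I2 writes R1
c11: I3 issues→ALU
c12: I3 reads
c13: I3 exec-done
c14: I3 writes R2
c15: I4 issues→ALU
c16: I4 reads, I5 issues→FPADD
c17: I4 exec-done, I5 reads
c18: I4 writes R6
c20: I5 exec-done
c21: I5 writes R5
c22: I6 issues→FPADD
c23: I6 reads, I7 issues→FPMUL
c26: I6 exec-done
c27: I6 writes R6
c28: I7 reads
c33: I7 exec-done
c34: I7 writes R1
c35: I8 issues→ALU
c36: I8 reads
c37: I8 exec-done
c38: I8 writes R1

cycle = 27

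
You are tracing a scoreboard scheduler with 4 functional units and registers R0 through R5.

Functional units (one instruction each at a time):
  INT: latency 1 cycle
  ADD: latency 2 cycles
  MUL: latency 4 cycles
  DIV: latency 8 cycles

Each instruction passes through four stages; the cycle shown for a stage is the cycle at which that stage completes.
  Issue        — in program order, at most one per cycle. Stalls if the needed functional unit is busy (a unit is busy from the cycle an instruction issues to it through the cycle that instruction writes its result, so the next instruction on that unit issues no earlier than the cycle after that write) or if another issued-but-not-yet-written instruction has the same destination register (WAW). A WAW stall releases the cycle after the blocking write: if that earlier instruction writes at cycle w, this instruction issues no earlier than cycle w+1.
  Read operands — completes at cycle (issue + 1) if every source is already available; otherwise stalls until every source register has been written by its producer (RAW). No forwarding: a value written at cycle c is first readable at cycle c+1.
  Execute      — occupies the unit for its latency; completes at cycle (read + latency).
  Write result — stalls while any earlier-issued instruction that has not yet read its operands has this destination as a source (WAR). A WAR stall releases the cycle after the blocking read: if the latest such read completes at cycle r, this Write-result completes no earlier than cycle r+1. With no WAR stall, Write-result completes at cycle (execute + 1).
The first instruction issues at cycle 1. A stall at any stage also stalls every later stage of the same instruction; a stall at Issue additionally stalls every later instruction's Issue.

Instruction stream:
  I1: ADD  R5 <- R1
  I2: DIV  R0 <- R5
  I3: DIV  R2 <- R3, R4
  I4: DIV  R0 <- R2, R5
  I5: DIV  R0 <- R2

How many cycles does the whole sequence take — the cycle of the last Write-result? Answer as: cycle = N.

[1] I1 issues→ADD
[2] I1 reads, I2 issues→DIV
[4] I1 exec-done
[5] I1 writes R5
[6] I2 reads
[14] I2 exec-done
[15] I2 writes R0
[16] I3 issues→DIV
[17] I3 reads
[25] I3 exec-done
[26] I3 writes R2
[27] I4 issues→DIV
[28] I4 reads
[36] I4 exec-done
[37] I4 writes R0
[38] I5 issues→DIV
[39] I5 reads
[47] I5 exec-done
[48] I5 writes R0

cycle = 48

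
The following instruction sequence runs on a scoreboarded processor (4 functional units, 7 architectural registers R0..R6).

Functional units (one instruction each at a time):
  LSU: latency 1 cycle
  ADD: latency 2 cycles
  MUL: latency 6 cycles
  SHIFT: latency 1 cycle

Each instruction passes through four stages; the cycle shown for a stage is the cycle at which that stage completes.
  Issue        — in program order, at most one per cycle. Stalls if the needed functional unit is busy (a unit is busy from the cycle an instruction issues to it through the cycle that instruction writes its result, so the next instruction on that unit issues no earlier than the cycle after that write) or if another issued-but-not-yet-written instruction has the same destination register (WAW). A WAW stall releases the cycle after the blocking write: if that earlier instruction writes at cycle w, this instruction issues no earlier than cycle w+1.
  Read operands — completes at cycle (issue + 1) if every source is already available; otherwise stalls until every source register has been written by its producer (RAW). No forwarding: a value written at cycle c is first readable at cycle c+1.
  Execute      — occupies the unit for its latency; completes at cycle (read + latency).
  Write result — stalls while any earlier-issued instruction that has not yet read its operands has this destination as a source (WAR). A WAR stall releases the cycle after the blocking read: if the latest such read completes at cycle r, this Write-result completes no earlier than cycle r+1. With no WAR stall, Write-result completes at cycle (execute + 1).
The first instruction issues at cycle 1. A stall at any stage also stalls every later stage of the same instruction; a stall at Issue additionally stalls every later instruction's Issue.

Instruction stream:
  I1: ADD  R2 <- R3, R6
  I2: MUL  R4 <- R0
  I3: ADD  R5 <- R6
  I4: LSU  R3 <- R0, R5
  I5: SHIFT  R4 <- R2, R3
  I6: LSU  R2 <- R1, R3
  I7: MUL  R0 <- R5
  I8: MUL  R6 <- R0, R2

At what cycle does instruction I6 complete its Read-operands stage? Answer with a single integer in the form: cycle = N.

I1: IS=1 RO=2 EX=4 WR=5
I2: IS=2 RO=3 EX=9 WR=10
I3: IS=6 RO=7 EX=9 WR=10  [struct: ADD busy until I1 writes@5]
I4: IS=7 RO=11 EX=12 WR=13  [RAW R5: wait I3 write@10]
I5: IS=11 RO=14 EX=15 WR=16  [WAW R4: wait I2 write@10; RAW R3: wait I4 write@13]
I6: IS=14 RO=15 EX=16 WR=17  [struct: LSU busy until I4 writes@13]
I7: IS=15 RO=16 EX=22 WR=23
I8: IS=24 RO=25 EX=31 WR=32  [struct: MUL busy until I7 writes@23]

cycle = 15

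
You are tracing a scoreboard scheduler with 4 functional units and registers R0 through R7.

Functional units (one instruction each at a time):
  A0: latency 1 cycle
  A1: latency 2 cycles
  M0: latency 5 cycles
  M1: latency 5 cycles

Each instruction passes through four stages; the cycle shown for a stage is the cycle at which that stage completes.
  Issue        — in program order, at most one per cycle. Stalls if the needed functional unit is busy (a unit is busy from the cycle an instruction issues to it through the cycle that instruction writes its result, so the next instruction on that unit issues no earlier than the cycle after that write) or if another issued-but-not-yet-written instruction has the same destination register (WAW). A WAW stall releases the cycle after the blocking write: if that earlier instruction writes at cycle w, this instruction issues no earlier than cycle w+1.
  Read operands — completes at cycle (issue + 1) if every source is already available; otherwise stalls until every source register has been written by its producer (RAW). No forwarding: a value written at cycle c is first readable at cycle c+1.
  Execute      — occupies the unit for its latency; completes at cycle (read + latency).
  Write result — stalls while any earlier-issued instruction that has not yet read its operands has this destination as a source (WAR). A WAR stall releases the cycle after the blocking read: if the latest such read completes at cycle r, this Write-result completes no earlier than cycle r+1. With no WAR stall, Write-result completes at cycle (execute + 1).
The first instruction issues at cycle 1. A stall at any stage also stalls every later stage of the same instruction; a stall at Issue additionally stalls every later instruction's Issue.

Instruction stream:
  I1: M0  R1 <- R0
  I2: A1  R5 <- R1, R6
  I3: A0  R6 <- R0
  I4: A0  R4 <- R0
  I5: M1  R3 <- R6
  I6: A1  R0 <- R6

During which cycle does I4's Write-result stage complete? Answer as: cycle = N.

[I1] 1/2/7/8
[I2] 2/9/11/12  (RAW R1: wait I1 write@8)
[I3] 3/4/5/10  (WAR R6: wait I2 read@9)
[I4] 11/12/13/14  (struct: A0 busy until I3 writes@10)
[I5] 12/13/18/19
[I6] 13/14/16/17

cycle = 14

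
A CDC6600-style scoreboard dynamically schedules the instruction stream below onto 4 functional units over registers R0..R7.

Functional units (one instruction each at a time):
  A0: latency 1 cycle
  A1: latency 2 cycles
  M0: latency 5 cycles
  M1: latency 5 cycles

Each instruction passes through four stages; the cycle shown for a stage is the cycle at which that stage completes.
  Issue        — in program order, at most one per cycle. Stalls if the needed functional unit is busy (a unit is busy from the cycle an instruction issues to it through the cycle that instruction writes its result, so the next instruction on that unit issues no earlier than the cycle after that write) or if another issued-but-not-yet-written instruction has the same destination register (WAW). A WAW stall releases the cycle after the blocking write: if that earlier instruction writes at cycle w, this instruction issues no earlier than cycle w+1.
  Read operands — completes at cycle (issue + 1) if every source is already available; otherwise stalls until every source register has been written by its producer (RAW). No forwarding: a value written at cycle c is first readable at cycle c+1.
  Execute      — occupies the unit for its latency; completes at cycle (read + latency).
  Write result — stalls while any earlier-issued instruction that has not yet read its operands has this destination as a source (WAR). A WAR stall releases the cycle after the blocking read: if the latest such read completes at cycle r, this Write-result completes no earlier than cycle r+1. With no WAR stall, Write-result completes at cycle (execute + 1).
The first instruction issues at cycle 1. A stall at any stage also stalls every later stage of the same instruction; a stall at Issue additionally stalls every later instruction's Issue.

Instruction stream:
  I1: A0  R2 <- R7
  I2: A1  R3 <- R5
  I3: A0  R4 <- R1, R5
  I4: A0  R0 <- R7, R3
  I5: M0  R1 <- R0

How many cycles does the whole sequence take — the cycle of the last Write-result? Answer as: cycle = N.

I1  is:1  ro:2  ex:3  wr:4
I2  is:2  ro:3  ex:5  wr:6
I3  is:5  ro:6  ex:7  wr:8  — struct: A0 busy until I1 writes@4
I4  is:9  ro:10  ex:11  wr:12  — struct: A0 busy until I3 writes@8
I5  is:10  ro:13  ex:18  wr:19  — RAW R0: wait I4 write@12

cycle = 19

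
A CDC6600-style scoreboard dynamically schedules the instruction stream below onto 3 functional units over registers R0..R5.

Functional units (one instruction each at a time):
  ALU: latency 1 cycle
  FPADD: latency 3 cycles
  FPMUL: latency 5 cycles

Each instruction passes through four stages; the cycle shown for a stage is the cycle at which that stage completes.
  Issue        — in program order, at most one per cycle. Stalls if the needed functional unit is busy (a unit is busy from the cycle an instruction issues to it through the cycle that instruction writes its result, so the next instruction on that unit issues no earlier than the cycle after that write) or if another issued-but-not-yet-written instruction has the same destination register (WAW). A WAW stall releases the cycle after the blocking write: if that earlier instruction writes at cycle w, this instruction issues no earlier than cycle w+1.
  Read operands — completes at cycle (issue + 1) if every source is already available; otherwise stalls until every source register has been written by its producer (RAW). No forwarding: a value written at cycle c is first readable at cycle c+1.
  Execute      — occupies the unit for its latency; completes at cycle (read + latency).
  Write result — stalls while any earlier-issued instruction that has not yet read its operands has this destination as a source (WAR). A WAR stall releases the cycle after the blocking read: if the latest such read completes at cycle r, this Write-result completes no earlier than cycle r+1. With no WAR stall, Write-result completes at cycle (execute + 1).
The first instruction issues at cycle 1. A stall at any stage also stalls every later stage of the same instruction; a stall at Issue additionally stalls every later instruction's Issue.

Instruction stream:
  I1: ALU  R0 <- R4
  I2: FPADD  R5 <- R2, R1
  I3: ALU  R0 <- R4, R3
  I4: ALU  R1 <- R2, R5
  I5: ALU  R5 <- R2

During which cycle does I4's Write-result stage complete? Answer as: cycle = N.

[1] I1 dispatched to ALU
[2] I1 operands ready · I2 dispatched to FPADD
[3] I1 complete · I2 operands ready
[4] R0←I1
[5] I3 dispatched to ALU
[6] I2 complete · I3 operands ready
[7] R5←I2 · I3 complete
[8] R0←I3
[9] I4 dispatched to ALU
[10] I4 operands ready
[11] I4 complete
[12] R1←I4
[13] I5 dispatched to ALU
[14] I5 operands ready
[15] I5 complete
[16] R5←I5

cycle = 12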